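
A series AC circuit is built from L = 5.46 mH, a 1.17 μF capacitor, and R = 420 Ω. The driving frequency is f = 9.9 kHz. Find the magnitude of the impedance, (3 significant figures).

532 Ω

ω = 2πf = 62200 rad/s
X_L = ωL = 340 Ω
X_C = 1/(ωC) = 13.7 Ω
Net reactance X = X_L − X_C = 326 Ω
Z = 420 + j326 Ω
|Z| = √(420² + 326²) = 532 Ω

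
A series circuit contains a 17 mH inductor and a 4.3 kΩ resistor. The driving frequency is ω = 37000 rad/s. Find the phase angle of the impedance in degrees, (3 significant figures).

8.32°

X_L = ωL = 629 Ω
Z = 4300 + j629 Ω
|Z| = √(4300² + 629²) = 4350 Ω
∠Z = arctan(629/4300) = 8.32°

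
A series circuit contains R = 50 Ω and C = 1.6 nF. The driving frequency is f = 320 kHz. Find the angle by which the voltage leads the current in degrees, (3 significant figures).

ω = 2πf = 2.011e+06 rad/s
X_C = 1/(ωC) = 311 Ω
Z = 50.0 − j311 Ω
|Z| = √(50.0² + 311²) = 315 Ω
∠Z = arctan(-311/50.0) = -80.9°

-80.9°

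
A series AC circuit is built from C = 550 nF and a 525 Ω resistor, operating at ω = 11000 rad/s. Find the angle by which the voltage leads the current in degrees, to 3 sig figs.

-17.5°

X_C = 1/(ωC) = 165 Ω
Z = 525 − j165 Ω
|Z| = √(525² + 165²) = 550 Ω
∠Z = arctan(-165/525) = -17.5°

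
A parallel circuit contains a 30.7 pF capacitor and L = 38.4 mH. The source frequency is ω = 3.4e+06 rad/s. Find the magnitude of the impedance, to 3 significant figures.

X_L = ωL = 131000 Ω
X_C = 1/(ωC) = 9580 Ω
Parallel: admittances add. Y = 1/(jωL) + jωC
Y = (0 + j9.67e-05) S
|Y| = 9.67e-05 S → |Z| = 1/|Y| = 10300 Ω, ∠Z = −∠Y = -90.0°

10300 Ω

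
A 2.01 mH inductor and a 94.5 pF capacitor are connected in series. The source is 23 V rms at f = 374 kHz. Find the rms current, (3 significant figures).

ω = 2πf = 2.35e+06 rad/s
X_L = ωL = 4720 Ω
X_C = 1/(ωC) = 4500 Ω
Net reactance X = X_L − X_C = 220 Ω
Z = j220 Ω
|Z| = √(0² + 220²) = 220 Ω
I = V/|Z| = 23/220 = 104 mA

104 mA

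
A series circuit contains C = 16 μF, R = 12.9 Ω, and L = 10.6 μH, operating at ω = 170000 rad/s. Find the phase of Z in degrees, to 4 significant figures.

6.345°

X_L = ωL = 1.802 Ω
X_C = 1/(ωC) = 0.3676 Ω
Net reactance X = X_L − X_C = 1.434 Ω
Z = 12.90 + j1.434 Ω
|Z| = √(12.90² + 1.434²) = 12.98 Ω
∠Z = arctan(1.434/12.90) = 6.345°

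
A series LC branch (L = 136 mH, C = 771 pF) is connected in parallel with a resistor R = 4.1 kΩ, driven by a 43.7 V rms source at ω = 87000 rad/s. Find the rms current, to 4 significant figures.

X_L = ωL = 11830 Ω
X_C = 1/(ωC) = 14910 Ω
Branch 1: Z₁ = R = 4100 Ω
Branch 2 (series LC): Z₂ = j(X_L − X_C) = −j3076 Ω
Parallel: Z = Z₁Z₂/(Z₁+Z₂), |Z| = 2461 Ω, ∠Z = -53.12°
I = V/|Z| = 43.7/2461 = 17.76 mA

17.76 mA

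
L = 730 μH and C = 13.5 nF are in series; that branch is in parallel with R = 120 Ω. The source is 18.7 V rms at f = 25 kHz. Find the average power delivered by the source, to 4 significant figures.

ω = 2πf = 157100 rad/s
X_L = ωL = 114.7 Ω
X_C = 1/(ωC) = 471.6 Ω
Branch 1: Z₁ = R = 120.0 Ω
Branch 2 (series LC): Z₂ = j(X_L − X_C) = −j356.9 Ω
Parallel: Z = Z₁Z₂/(Z₁+Z₂), |Z| = 113.7 Ω, ∠Z = -18.58°
I = V/|Z| = 164.4 mA
P = VI cos φ = 18.7 × 0.1644 × cos(-18.58°) = 2.914 W

2.914 W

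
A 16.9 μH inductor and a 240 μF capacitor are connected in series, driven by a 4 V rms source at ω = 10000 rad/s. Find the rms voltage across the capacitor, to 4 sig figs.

6.729 V

X_L = ωL = 0.1690 Ω
X_C = 1/(ωC) = 0.4167 Ω
Net reactance X = X_L − X_C = -0.2477 Ω
Z = − j0.2477 Ω
|Z| = √(0² + 0.2477²) = 0.2477 Ω
I = V/|Z| = 16.15 A
V_C = I·|Z_C| = 16.15 × 0.4167 = 6.729 V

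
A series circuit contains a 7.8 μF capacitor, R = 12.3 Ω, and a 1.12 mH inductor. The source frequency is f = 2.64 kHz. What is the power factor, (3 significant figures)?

0.750

ω = 2πf = 16590 rad/s
X_L = ωL = 18.6 Ω
X_C = 1/(ωC) = 7.73 Ω
Net reactance X = X_L − X_C = 10.8 Ω
Z = 12.3 + j10.8 Ω
|Z| = √(12.3² + 10.8²) = 16.4 Ω
∠Z = arctan(10.8/12.3) = 41.4°
cos φ = cos(41.4°) = 0.750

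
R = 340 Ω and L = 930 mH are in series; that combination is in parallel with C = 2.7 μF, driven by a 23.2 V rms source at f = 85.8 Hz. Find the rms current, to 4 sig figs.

ω = 2πf = 539.1 rad/s
X_L = ωL = 501.4 Ω
X_C = 1/(ωC) = 687.0 Ω
Branch 1 (R+jX_L): Z₁ = 340.0 + j501.4 Ω, |Z₁| = 605.8 Ω
Branch 2 (−jX_C): Z₂ = −j687.0 Ω
Parallel: Z = Z₁Z₂/(Z₁+Z₂), |Z| = 1074 Ω, ∠Z = -5.506°
I = V/|Z| = 23.2/1074 = 21.60 mA

21.60 mA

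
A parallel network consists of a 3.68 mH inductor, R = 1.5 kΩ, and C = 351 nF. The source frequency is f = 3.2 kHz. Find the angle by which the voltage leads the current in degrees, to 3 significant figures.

ω = 2πf = 20110 rad/s
X_L = ωL = 74.0 Ω
X_C = 1/(ωC) = 142 Ω
Parallel: admittances add. Y = 1/R + 1/(jωL) + jωC
Y = (0.000667 − j0.00646) S
|Y| = 0.00649 S → |Z| = 1/|Y| = 154 Ω, ∠Z = −∠Y = 84.1°

84.1°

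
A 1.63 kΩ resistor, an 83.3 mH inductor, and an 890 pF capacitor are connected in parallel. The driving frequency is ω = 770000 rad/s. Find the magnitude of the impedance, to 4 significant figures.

1101 Ω

X_L = ωL = 64140 Ω
X_C = 1/(ωC) = 1459 Ω
Parallel: admittances add. Y = 1/R + 1/(jωL) + jωC
Y = (0.0006135 + j0.0006697) S
|Y| = 0.0009082 S → |Z| = 1/|Y| = 1101 Ω, ∠Z = −∠Y = -47.51°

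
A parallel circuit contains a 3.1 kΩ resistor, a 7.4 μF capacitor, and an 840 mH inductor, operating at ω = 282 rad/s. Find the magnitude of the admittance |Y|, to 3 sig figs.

X_L = ωL = 237 Ω
X_C = 1/(ωC) = 479 Ω
Parallel: admittances add. Y = 1/R + 1/(jωL) + jωC
Y = (0.000323 − j0.00213) S
|Y| = 0.00216 S → |Z| = 1/|Y| = 463 Ω, ∠Z = −∠Y = 81.4°

2.16 mS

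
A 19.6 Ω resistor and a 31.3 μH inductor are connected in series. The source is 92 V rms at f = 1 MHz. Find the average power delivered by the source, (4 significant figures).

ω = 2πf = 6.283e+06 rad/s
X_L = ωL = 196.7 Ω
Z = 19.60 + j196.7 Ω
|Z| = √(19.60² + 196.7²) = 197.6 Ω
∠Z = arctan(196.7/19.60) = 84.31°
I = V/|Z| = 465.5 mA
P = VI cos φ = 92 × 0.4655 × cos(84.31°) = 4.247 W

4.247 W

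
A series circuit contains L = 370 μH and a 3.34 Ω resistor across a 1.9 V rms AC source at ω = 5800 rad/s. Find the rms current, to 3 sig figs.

X_L = ωL = 2.15 Ω
Z = 3.34 + j2.15 Ω
|Z| = √(3.34² + 2.15²) = 3.97 Ω
I = V/|Z| = 1.9/3.97 = 479 mA

479 mA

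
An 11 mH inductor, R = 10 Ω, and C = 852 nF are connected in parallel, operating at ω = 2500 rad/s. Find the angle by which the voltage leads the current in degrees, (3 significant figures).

18.9°

X_L = ωL = 27.5 Ω
X_C = 1/(ωC) = 469 Ω
Parallel: admittances add. Y = 1/R + 1/(jωL) + jωC
Y = (0.100 − j0.0342) S
|Y| = 0.106 S → |Z| = 1/|Y| = 9.46 Ω, ∠Z = −∠Y = 18.9°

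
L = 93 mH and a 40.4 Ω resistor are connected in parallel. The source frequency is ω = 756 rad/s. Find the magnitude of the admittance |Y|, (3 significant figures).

28.5 mS

X_L = ωL = 70.3 Ω
Parallel: admittances add. Y = 1/R + 1/(jωL)
Y = (0.0248 − j0.0142) S
|Y| = 0.0285 S → |Z| = 1/|Y| = 35.0 Ω, ∠Z = −∠Y = 29.9°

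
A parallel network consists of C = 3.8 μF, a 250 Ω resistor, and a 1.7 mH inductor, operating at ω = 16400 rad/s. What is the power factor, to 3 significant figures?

0.150

X_L = ωL = 27.9 Ω
X_C = 1/(ωC) = 16.0 Ω
Parallel: admittances add. Y = 1/R + 1/(jωL) + jωC
Y = (0.00400 + j0.0265) S
|Y| = 0.0268 S → |Z| = 1/|Y| = 37.4 Ω, ∠Z = −∠Y = -81.4°
cos φ = cos(-81.4°) = 0.150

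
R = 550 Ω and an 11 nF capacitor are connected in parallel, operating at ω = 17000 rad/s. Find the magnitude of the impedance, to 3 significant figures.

547 Ω

X_C = 1/(ωC) = 5350 Ω
Parallel: admittances add. Y = 1/R + jωC
Y = (0.00182 + j0.000187) S
|Y| = 0.00183 S → |Z| = 1/|Y| = 547 Ω, ∠Z = −∠Y = -5.87°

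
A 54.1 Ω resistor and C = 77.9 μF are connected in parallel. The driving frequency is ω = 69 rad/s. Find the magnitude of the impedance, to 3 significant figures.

51.9 Ω

X_C = 1/(ωC) = 186 Ω
Parallel: admittances add. Y = 1/R + jωC
Y = (0.0185 + j0.00538) S
|Y| = 0.0192 S → |Z| = 1/|Y| = 51.9 Ω, ∠Z = −∠Y = -16.2°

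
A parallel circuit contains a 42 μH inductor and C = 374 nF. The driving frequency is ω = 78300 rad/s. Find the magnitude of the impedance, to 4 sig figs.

3.639 Ω

X_L = ωL = 3.289 Ω
X_C = 1/(ωC) = 34.15 Ω
Parallel: admittances add. Y = 1/(jωL) + jωC
Y = (0 − j0.2748) S
|Y| = 0.2748 S → |Z| = 1/|Y| = 3.639 Ω, ∠Z = −∠Y = 90.00°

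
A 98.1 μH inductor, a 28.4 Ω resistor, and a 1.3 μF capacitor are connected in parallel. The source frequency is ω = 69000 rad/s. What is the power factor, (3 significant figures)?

0.519

X_L = ωL = 6.77 Ω
X_C = 1/(ωC) = 11.1 Ω
Parallel: admittances add. Y = 1/R + 1/(jωL) + jωC
Y = (0.0352 − j0.0580) S
|Y| = 0.0679 S → |Z| = 1/|Y| = 14.7 Ω, ∠Z = −∠Y = 58.8°
cos φ = cos(58.8°) = 0.519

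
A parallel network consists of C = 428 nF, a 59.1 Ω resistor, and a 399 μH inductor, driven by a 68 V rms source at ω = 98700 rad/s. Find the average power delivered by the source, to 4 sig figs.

X_L = ωL = 39.38 Ω
X_C = 1/(ωC) = 23.67 Ω
Parallel: admittances add. Y = 1/R + 1/(jωL) + jωC
Y = (0.01692 + j0.01685) S
|Y| = 0.02388 S → |Z| = 1/|Y| = 41.88 Ω, ∠Z = −∠Y = -44.88°
I = V/|Z| = 1.624 A
P = VI cos φ = 68 × 1.624 × cos(-44.88°) = 78.24 W

78.24 W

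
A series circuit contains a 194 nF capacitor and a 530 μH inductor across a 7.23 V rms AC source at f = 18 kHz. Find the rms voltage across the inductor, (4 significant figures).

30.17 V

ω = 2πf = 113100 rad/s
X_L = ωL = 59.94 Ω
X_C = 1/(ωC) = 45.58 Ω
Net reactance X = X_L − X_C = 14.36 Ω
Z = j14.36 Ω
|Z| = √(0² + 14.36²) = 14.36 Ω
I = V/|Z| = 503.3 mA
V_L = I·|Z_L| = 0.5033 × 59.94 = 30.17 V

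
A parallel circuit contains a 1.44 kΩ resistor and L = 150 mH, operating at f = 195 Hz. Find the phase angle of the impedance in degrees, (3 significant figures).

ω = 2πf = 1225 rad/s
X_L = ωL = 184 Ω
Parallel: admittances add. Y = 1/R + 1/(jωL)
Y = (0.000694 − j0.00544) S
|Y| = 0.00549 S → |Z| = 1/|Y| = 182 Ω, ∠Z = −∠Y = 82.7°

82.7°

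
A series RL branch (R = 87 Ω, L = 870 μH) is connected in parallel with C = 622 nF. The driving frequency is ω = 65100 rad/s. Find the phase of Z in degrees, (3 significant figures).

-77.1°

X_L = ωL = 56.6 Ω
X_C = 1/(ωC) = 24.7 Ω
Branch 1 (R+jX_L): Z₁ = 87.0 + j56.6 Ω, |Z₁| = 104 Ω
Branch 2 (−jX_C): Z₂ = −j24.7 Ω
Parallel: Z = Z₁Z₂/(Z₁+Z₂), |Z| = 27.7 Ω, ∠Z = -77.1°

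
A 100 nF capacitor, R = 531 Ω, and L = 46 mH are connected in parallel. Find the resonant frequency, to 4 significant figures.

ω₀ = 1/√(LC) = 1/√(0.046 × 1e-07) = 14740 rad/s
f₀ = ω₀/(2π) = 2.347 kHz

2.347 kHz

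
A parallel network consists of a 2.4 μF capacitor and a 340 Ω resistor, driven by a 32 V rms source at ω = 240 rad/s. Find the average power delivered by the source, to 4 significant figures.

3.012 W

X_C = 1/(ωC) = 1736 Ω
Parallel: admittances add. Y = 1/R + jωC
Y = (0.002941 + j0.0005760) S
|Y| = 0.002997 S → |Z| = 1/|Y| = 333.7 Ω, ∠Z = −∠Y = -11.08°
I = V/|Z| = 95.91 mA
P = VI cos φ = 32 × 0.09591 × cos(-11.08°) = 3.012 W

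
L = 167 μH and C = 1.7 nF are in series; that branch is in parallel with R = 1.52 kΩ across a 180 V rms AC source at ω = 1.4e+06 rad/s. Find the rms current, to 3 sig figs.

X_L = ωL = 234 Ω
X_C = 1/(ωC) = 420 Ω
Branch 1: Z₁ = R = 1520 Ω
Branch 2 (series LC): Z₂ = j(X_L − X_C) = −j186 Ω
Parallel: Z = Z₁Z₂/(Z₁+Z₂), |Z| = 185 Ω, ∠Z = -83.0°
I = V/|Z| = 180/185 = 973 mA

973 mA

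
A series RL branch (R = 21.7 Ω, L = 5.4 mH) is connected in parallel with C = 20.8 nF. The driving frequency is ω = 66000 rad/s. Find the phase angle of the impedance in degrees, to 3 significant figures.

X_L = ωL = 356 Ω
X_C = 1/(ωC) = 728 Ω
Branch 1 (R+jX_L): Z₁ = 21.7 + j356 Ω, |Z₁| = 357 Ω
Branch 2 (−jX_C): Z₂ = −j728 Ω
Parallel: Z = Z₁Z₂/(Z₁+Z₂), |Z| = 698 Ω, ∠Z = 83.2°

83.2°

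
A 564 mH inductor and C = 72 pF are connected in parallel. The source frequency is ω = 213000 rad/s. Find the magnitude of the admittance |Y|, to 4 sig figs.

X_L = ωL = 120100 Ω
X_C = 1/(ωC) = 65210 Ω
Parallel: admittances add. Y = 1/(jωL) + jωC
Y = (0 + j7.012e-06) S
|Y| = 7.012e-06 S → |Z| = 1/|Y| = 142600 Ω, ∠Z = −∠Y = -90.00°

7.012 μS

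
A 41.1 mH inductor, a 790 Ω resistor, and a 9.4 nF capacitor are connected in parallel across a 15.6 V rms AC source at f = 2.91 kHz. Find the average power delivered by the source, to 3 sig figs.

308 mW

ω = 2πf = 18280 rad/s
X_L = ωL = 751 Ω
X_C = 1/(ωC) = 5820 Ω
Parallel: admittances add. Y = 1/R + 1/(jωL) + jωC
Y = (0.00127 − j0.00116) S
|Y| = 0.00172 S → |Z| = 1/|Y| = 583 Ω, ∠Z = −∠Y = 42.5°
I = V/|Z| = 26.8 mA
P = VI cos φ = 15.6 × 0.0268 × cos(42.5°) = 308 mW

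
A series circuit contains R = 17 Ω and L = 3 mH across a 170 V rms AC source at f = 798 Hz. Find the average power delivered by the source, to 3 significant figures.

ω = 2πf = 5014 rad/s
X_L = ωL = 15.0 Ω
Z = 17.0 + j15.0 Ω
|Z| = √(17.0² + 15.0²) = 22.7 Ω
∠Z = arctan(15.0/17.0) = 41.5°
I = V/|Z| = 7.49 A
P = VI cos φ = 170 × 7.49 × cos(41.5°) = 953 W

953 W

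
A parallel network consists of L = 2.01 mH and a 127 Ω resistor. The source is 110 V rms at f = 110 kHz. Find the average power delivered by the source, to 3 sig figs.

95.3 W

ω = 2πf = 691200 rad/s
X_L = ωL = 1390 Ω
Parallel: admittances add. Y = 1/R + 1/(jωL)
Y = (0.00787 − j0.000720) S
|Y| = 0.00791 S → |Z| = 1/|Y| = 126 Ω, ∠Z = −∠Y = 5.22°
I = V/|Z| = 870 mA
P = VI cos φ = 110 × 0.870 × cos(5.22°) = 95.3 W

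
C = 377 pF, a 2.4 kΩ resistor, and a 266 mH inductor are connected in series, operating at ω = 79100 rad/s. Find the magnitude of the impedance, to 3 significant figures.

12700 Ω

X_L = ωL = 21000 Ω
X_C = 1/(ωC) = 33500 Ω
Net reactance X = X_L − X_C = -12500 Ω
Z = 2400 − j12500 Ω
|Z| = √(2400² + 12500²) = 12700 Ω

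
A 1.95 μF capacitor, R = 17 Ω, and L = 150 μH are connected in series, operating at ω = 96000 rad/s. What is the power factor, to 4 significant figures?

0.8825

X_L = ωL = 14.40 Ω
X_C = 1/(ωC) = 5.342 Ω
Net reactance X = X_L − X_C = 9.058 Ω
Z = 17.00 + j9.058 Ω
|Z| = √(17.00² + 9.058²) = 19.26 Ω
∠Z = arctan(9.058/17.00) = 28.05°
cos φ = cos(28.05°) = 0.8825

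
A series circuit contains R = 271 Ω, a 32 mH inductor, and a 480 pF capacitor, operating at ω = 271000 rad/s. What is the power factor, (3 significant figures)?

0.265

X_L = ωL = 8670 Ω
X_C = 1/(ωC) = 7690 Ω
Net reactance X = X_L − X_C = 984 Ω
Z = 271 + j984 Ω
|Z| = √(271² + 984²) = 1020 Ω
∠Z = arctan(984/271) = 74.6°
cos φ = cos(74.6°) = 0.265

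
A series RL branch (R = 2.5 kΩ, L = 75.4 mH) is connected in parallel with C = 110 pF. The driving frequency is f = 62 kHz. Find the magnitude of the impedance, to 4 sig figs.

ω = 2πf = 389600 rad/s
X_L = ωL = 29370 Ω
X_C = 1/(ωC) = 23340 Ω
Branch 1 (R+jX_L): Z₁ = 2500 + j29370 Ω, |Z₁| = 29480 Ω
Branch 2 (−jX_C): Z₂ = −j23340 Ω
Parallel: Z = Z₁Z₂/(Z₁+Z₂), |Z| = 105300 Ω, ∠Z = -72.37°

105300 Ω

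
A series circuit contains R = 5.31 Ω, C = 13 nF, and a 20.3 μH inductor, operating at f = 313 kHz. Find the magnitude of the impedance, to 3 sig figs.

ω = 2πf = 1.967e+06 rad/s
X_L = ωL = 39.9 Ω
X_C = 1/(ωC) = 39.1 Ω
Net reactance X = X_L − X_C = 0.809 Ω
Z = 5.31 + j0.809 Ω
|Z| = √(5.31² + 0.809²) = 5.37 Ω

5.37 Ω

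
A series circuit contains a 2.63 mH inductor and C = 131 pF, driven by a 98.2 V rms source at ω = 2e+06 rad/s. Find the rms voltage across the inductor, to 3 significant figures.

X_L = ωL = 5260 Ω
X_C = 1/(ωC) = 3820 Ω
Net reactance X = X_L − X_C = 1440 Ω
Z = j1440 Ω
|Z| = √(0² + 1440²) = 1440 Ω
I = V/|Z| = 68.0 mA
V_L = I·|Z_L| = 0.0680 × 5260 = 358 V

358 V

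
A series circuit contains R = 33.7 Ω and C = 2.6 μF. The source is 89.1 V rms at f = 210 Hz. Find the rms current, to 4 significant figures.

ω = 2πf = 1319 rad/s
X_C = 1/(ωC) = 291.5 Ω
Z = 33.70 − j291.5 Ω
|Z| = √(33.70² + 291.5²) = 293.4 Ω
I = V/|Z| = 89.1/293.4 = 303.6 mA

303.6 mA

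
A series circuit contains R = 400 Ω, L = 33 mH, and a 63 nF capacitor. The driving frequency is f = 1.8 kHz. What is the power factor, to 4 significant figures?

0.3619

ω = 2πf = 11310 rad/s
X_L = ωL = 373.2 Ω
X_C = 1/(ωC) = 1403 Ω
Net reactance X = X_L − X_C = -1030 Ω
Z = 400.0 − j1030 Ω
|Z| = √(400.0² + 1030²) = 1105 Ω
∠Z = arctan(-1030/400.0) = -68.78°
cos φ = cos(-68.78°) = 0.3619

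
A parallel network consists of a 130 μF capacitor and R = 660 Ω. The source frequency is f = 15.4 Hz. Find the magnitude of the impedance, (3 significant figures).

78.9 Ω

ω = 2πf = 96.76 rad/s
X_C = 1/(ωC) = 79.5 Ω
Parallel: admittances add. Y = 1/R + jωC
Y = (0.00152 + j0.0126) S
|Y| = 0.0127 S → |Z| = 1/|Y| = 78.9 Ω, ∠Z = −∠Y = -83.1°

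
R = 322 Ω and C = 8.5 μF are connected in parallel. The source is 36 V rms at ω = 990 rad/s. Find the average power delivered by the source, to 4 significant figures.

X_C = 1/(ωC) = 118.8 Ω
Parallel: admittances add. Y = 1/R + jωC
Y = (0.003106 + j0.008415) S
|Y| = 0.008970 S → |Z| = 1/|Y| = 111.5 Ω, ∠Z = −∠Y = -69.74°
I = V/|Z| = 322.9 mA
P = VI cos φ = 36 × 0.3229 × cos(-69.74°) = 4.025 W

4.025 W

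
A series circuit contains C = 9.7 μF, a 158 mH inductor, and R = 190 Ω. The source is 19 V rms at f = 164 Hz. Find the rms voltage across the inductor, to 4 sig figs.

ω = 2πf = 1030 rad/s
X_L = ωL = 162.8 Ω
X_C = 1/(ωC) = 100.0 Ω
Net reactance X = X_L − X_C = 62.76 Ω
Z = 190.0 + j62.76 Ω
|Z| = √(190.0² + 62.76²) = 200.1 Ω
I = V/|Z| = 94.95 mA
V_L = I·|Z_L| = 0.09495 × 162.8 = 15.46 V

15.46 V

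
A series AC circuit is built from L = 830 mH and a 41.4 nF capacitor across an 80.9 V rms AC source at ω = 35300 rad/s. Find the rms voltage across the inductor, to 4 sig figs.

82.83 V

X_L = ωL = 29300 Ω
X_C = 1/(ωC) = 684.3 Ω
Net reactance X = X_L − X_C = 28610 Ω
Z = j28610 Ω
|Z| = √(0² + 28610²) = 28610 Ω
I = V/|Z| = 2.827 mA
V_L = I·|Z_L| = 0.002827 × 29300 = 82.83 V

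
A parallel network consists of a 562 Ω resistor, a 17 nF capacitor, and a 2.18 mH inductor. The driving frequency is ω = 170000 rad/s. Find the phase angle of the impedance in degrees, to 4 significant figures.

X_L = ωL = 370.6 Ω
X_C = 1/(ωC) = 346.0 Ω
Parallel: admittances add. Y = 1/R + 1/(jωL) + jωC
Y = (0.001779 + j0.0001917) S
|Y| = 0.001790 S → |Z| = 1/|Y| = 558.8 Ω, ∠Z = −∠Y = -6.148°

-6.148°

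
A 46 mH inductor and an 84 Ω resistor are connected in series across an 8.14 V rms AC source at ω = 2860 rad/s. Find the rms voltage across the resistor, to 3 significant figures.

X_L = ωL = 132 Ω
Z = 84.0 + j132 Ω
|Z| = √(84.0² + 132²) = 156 Ω
I = V/|Z| = 52.1 mA
V_R = I·|Z_R| = 0.0521 × 84.0 = 4.38 V

4.38 V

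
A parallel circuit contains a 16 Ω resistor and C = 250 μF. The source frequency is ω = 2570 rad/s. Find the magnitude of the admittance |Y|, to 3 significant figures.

646 mS

X_C = 1/(ωC) = 1.56 Ω
Parallel: admittances add. Y = 1/R + jωC
Y = (0.0625 + j0.642) S
|Y| = 0.646 S → |Z| = 1/|Y| = 1.55 Ω, ∠Z = −∠Y = -84.4°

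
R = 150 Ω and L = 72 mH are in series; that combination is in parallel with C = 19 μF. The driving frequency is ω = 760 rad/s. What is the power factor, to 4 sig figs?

X_L = ωL = 54.72 Ω
X_C = 1/(ωC) = 69.25 Ω
Branch 1 (R+jX_L): Z₁ = 150.0 + j54.72 Ω, |Z₁| = 159.7 Ω
Branch 2 (−jX_C): Z₂ = −j69.25 Ω
Parallel: Z = Z₁Z₂/(Z₁+Z₂), |Z| = 73.37 Ω, ∠Z = -64.42°
cos φ = cos(-64.42°) = 0.4317

0.4317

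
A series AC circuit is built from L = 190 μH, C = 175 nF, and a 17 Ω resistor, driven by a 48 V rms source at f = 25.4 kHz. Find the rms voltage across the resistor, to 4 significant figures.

ω = 2πf = 159600 rad/s
X_L = ωL = 30.32 Ω
X_C = 1/(ωC) = 35.81 Ω
Net reactance X = X_L − X_C = -5.483 Ω
Z = 17.00 − j5.483 Ω
|Z| = √(17.00² + 5.483²) = 17.86 Ω
I = V/|Z| = 2.687 A
V_R = I·|Z_R| = 2.687 × 17.00 = 45.68 V

45.68 V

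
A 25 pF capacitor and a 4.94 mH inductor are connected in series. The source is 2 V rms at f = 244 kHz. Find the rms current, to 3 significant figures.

ω = 2πf = 1.533e+06 rad/s
X_L = ωL = 7570 Ω
X_C = 1/(ωC) = 26100 Ω
Net reactance X = X_L − X_C = -18500 Ω
Z = − j18500 Ω
|Z| = √(0² + 18500²) = 18500 Ω
I = V/|Z| = 2/18500 = 108 μA

108 μA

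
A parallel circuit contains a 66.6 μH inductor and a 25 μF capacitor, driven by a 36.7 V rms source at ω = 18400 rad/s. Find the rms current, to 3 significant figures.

X_L = ωL = 1.23 Ω
X_C = 1/(ωC) = 2.17 Ω
Parallel: admittances add. Y = 1/(jωL) + jωC
Y = (0 − j0.356) S
|Y| = 0.356 S → |Z| = 1/|Y| = 2.81 Ω, ∠Z = −∠Y = 90.0°
I = V/|Z| = 36.7/2.81 = 13.1 A

13.1 A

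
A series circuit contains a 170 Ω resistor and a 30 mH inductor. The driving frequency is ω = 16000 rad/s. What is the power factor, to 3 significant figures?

X_L = ωL = 480 Ω
Z = 170 + j480 Ω
|Z| = √(170² + 480²) = 509 Ω
∠Z = arctan(480/170) = 70.5°
cos φ = cos(70.5°) = 0.334

0.334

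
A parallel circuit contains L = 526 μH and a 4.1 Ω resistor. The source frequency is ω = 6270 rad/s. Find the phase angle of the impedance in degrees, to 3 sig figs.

51.2°

X_L = ωL = 3.30 Ω
Parallel: admittances add. Y = 1/R + 1/(jωL)
Y = (0.244 − j0.303) S
|Y| = 0.389 S → |Z| = 1/|Y| = 2.57 Ω, ∠Z = −∠Y = 51.2°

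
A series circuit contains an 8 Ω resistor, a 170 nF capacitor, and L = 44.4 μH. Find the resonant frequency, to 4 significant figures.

ω₀ = 1/√(LC) = 1/√(4.44e-05 × 1.7e-07) = 364000 rad/s
f₀ = ω₀/(2π) = 57.93 kHz

57.93 kHz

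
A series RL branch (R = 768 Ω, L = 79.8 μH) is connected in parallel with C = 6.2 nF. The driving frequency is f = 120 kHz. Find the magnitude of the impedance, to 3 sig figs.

210 Ω

ω = 2πf = 754000 rad/s
X_L = ωL = 60.2 Ω
X_C = 1/(ωC) = 214 Ω
Branch 1 (R+jX_L): Z₁ = 768 + j60.2 Ω, |Z₁| = 770 Ω
Branch 2 (−jX_C): Z₂ = −j214 Ω
Parallel: Z = Z₁Z₂/(Z₁+Z₂), |Z| = 210 Ω, ∠Z = -74.2°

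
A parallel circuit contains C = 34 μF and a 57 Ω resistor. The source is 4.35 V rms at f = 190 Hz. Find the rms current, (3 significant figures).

ω = 2πf = 1194 rad/s
X_C = 1/(ωC) = 24.6 Ω
Parallel: admittances add. Y = 1/R + jωC
Y = (0.0175 + j0.0406) S
|Y| = 0.0442 S → |Z| = 1/|Y| = 22.6 Ω, ∠Z = −∠Y = -66.6°
I = V/|Z| = 4.35/22.6 = 192 mA

192 mA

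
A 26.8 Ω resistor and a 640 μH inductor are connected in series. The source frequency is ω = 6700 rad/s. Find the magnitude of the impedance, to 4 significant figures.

X_L = ωL = 4.288 Ω
Z = 26.80 + j4.288 Ω
|Z| = √(26.80² + 4.288²) = 27.14 Ω

27.14 Ω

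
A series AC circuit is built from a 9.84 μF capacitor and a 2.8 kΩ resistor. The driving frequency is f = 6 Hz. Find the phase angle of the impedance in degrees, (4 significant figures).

-43.91°

ω = 2πf = 37.70 rad/s
X_C = 1/(ωC) = 2696 Ω
Z = 2800 − j2696 Ω
|Z| = √(2800² + 2696²) = 3887 Ω
∠Z = arctan(-2696/2800) = -43.91°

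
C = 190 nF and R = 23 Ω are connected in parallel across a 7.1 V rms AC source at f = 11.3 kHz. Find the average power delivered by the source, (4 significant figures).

2.192 W

ω = 2πf = 71000 rad/s
X_C = 1/(ωC) = 74.13 Ω
Parallel: admittances add. Y = 1/R + jωC
Y = (0.04348 + j0.01349) S
|Y| = 0.04552 S → |Z| = 1/|Y| = 21.97 Ω, ∠Z = −∠Y = -17.24°
I = V/|Z| = 323.2 mA
P = VI cos φ = 7.1 × 0.3232 × cos(-17.24°) = 2.192 W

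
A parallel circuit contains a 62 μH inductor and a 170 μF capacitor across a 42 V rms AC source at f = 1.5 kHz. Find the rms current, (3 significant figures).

4.58 A

ω = 2πf = 9425 rad/s
X_L = ωL = 0.584 Ω
X_C = 1/(ωC) = 0.624 Ω
Parallel: admittances add. Y = 1/(jωL) + jωC
Y = (0 − j0.109) S
|Y| = 0.109 S → |Z| = 1/|Y| = 9.16 Ω, ∠Z = −∠Y = 90.0°
I = V/|Z| = 42/9.16 = 4.58 A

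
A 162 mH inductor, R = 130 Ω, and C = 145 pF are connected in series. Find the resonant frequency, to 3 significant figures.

ω₀ = 1/√(LC) = 1/√(0.162 × 1.45e-10) = 206300 rad/s
f₀ = ω₀/(2π) = 32.8 kHz

32.8 kHz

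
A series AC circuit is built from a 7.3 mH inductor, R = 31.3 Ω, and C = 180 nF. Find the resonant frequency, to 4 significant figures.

ω₀ = 1/√(LC) = 1/√(0.0073 × 1.8e-07) = 27590 rad/s
f₀ = ω₀/(2π) = 4.391 kHz

4.391 kHz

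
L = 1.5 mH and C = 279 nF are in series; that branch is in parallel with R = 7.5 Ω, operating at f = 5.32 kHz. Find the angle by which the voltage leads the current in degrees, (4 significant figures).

-7.485°

ω = 2πf = 33430 rad/s
X_L = ωL = 50.14 Ω
X_C = 1/(ωC) = 107.2 Ω
Branch 1: Z₁ = R = 7.500 Ω
Branch 2 (series LC): Z₂ = j(X_L − X_C) = −j57.09 Ω
Parallel: Z = Z₁Z₂/(Z₁+Z₂), |Z| = 7.436 Ω, ∠Z = -7.485°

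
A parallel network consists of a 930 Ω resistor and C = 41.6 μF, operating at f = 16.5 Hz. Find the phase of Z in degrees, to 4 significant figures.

ω = 2πf = 103.7 rad/s
X_C = 1/(ωC) = 231.9 Ω
Parallel: admittances add. Y = 1/R + jωC
Y = (0.001075 + j0.004313) S
|Y| = 0.004445 S → |Z| = 1/|Y| = 225.0 Ω, ∠Z = −∠Y = -76.00°

-76.00°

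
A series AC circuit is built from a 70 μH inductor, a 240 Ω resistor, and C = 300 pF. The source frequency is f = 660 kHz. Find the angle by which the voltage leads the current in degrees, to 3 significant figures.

ω = 2πf = 4.147e+06 rad/s
X_L = ωL = 290 Ω
X_C = 1/(ωC) = 804 Ω
Net reactance X = X_L − X_C = -514 Ω
Z = 240 − j514 Ω
|Z| = √(240² + 514²) = 567 Ω
∠Z = arctan(-514/240) = -65.0°

-65.0°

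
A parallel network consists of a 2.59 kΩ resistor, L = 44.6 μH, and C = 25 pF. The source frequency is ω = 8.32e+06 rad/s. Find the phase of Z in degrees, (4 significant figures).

81.18°

X_L = ωL = 371.1 Ω
X_C = 1/(ωC) = 4808 Ω
Parallel: admittances add. Y = 1/R + 1/(jωL) + jωC
Y = (0.0003861 − j0.002487) S
|Y| = 0.002517 S → |Z| = 1/|Y| = 397.3 Ω, ∠Z = −∠Y = 81.18°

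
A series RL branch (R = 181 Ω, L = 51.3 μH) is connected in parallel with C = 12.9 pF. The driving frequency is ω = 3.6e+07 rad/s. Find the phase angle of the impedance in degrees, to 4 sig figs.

53.84°

X_L = ωL = 1847 Ω
X_C = 1/(ωC) = 2153 Ω
Branch 1 (R+jX_L): Z₁ = 181.0 + j1847 Ω, |Z₁| = 1856 Ω
Branch 2 (−jX_C): Z₂ = −j2153 Ω
Parallel: Z = Z₁Z₂/(Z₁+Z₂), |Z| = 11230 Ω, ∠Z = 53.84°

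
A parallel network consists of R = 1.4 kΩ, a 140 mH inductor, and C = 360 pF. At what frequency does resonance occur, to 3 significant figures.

22.4 kHz

ω₀ = 1/√(LC) = 1/√(0.14 × 3.6e-10) = 140900 rad/s
f₀ = ω₀/(2π) = 22.4 kHz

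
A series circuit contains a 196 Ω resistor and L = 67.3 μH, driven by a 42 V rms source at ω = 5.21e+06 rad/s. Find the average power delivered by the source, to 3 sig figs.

X_L = ωL = 351 Ω
Z = 196 + j351 Ω
|Z| = √(196² + 351²) = 402 Ω
∠Z = arctan(351/196) = 60.8°
I = V/|Z| = 105 mA
P = VI cos φ = 42 × 0.105 × cos(60.8°) = 2.14 W

2.14 W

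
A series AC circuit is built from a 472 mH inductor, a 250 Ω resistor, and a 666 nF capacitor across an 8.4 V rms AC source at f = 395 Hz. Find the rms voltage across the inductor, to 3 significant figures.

15.9 V

ω = 2πf = 2482 rad/s
X_L = ωL = 1170 Ω
X_C = 1/(ωC) = 605 Ω
Net reactance X = X_L − X_C = 566 Ω
Z = 250 + j566 Ω
|Z| = √(250² + 566²) = 619 Ω
I = V/|Z| = 13.6 mA
V_L = I·|Z_L| = 0.0136 × 1170 = 15.9 V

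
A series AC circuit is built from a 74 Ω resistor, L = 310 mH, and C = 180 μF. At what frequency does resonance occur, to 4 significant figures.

21.31 Hz

ω₀ = 1/√(LC) = 1/√(0.31 × 0.00018) = 133.9 rad/s
f₀ = ω₀/(2π) = 21.31 Hz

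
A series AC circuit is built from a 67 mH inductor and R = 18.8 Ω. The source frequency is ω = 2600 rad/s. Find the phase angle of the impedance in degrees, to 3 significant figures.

83.8°

X_L = ωL = 174 Ω
Z = 18.8 + j174 Ω
|Z| = √(18.8² + 174²) = 175 Ω
∠Z = arctan(174/18.8) = 83.8°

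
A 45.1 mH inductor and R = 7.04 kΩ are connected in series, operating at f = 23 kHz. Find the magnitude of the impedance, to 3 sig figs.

ω = 2πf = 144500 rad/s
X_L = ωL = 6520 Ω
Z = 7040 + j6520 Ω
|Z| = √(7040² + 6520²) = 9590 Ω

9590 Ω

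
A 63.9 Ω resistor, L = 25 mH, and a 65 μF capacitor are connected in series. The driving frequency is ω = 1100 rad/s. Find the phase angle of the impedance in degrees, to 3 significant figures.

X_L = ωL = 27.5 Ω
X_C = 1/(ωC) = 14.0 Ω
Net reactance X = X_L − X_C = 13.5 Ω
Z = 63.9 + j13.5 Ω
|Z| = √(63.9² + 13.5²) = 65.3 Ω
∠Z = arctan(13.5/63.9) = 11.9°

11.9°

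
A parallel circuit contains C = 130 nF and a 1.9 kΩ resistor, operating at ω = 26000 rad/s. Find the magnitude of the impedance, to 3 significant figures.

X_C = 1/(ωC) = 296 Ω
Parallel: admittances add. Y = 1/R + jωC
Y = (0.000526 + j0.00338) S
|Y| = 0.00342 S → |Z| = 1/|Y| = 292 Ω, ∠Z = −∠Y = -81.1°

292 Ω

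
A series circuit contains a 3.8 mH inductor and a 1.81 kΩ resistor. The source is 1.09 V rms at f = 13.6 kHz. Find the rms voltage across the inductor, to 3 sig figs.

0.192 V

ω = 2πf = 85450 rad/s
X_L = ωL = 325 Ω
Z = 1810 + j325 Ω
|Z| = √(1810² + 325²) = 1840 Ω
I = V/|Z| = 593 μA
V_L = I·|Z_L| = 0.000593 × 325 = 0.192 V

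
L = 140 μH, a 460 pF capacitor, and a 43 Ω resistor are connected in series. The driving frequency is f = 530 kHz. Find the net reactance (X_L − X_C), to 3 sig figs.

ω = 2πf = 3.33e+06 rad/s
X_L = ωL = 466 Ω
X_C = 1/(ωC) = 653 Ω
X = 466 − 653 = -187 Ω

-187 Ω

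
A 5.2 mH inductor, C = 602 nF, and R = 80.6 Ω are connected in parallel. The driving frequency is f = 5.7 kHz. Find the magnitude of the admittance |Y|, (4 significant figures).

ω = 2πf = 35810 rad/s
X_L = ωL = 186.2 Ω
X_C = 1/(ωC) = 46.38 Ω
Parallel: admittances add. Y = 1/R + 1/(jωL) + jωC
Y = (0.01241 + j0.01619) S
|Y| = 0.02040 S → |Z| = 1/|Y| = 49.03 Ω, ∠Z = −∠Y = -52.54°

20.40 mS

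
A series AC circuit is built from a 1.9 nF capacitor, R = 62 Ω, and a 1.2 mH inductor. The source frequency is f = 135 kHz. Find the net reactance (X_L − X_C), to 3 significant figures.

ω = 2πf = 848200 rad/s
X_L = ωL = 1020 Ω
X_C = 1/(ωC) = 620 Ω
X = 1020 − 620 = 397 Ω

397 Ω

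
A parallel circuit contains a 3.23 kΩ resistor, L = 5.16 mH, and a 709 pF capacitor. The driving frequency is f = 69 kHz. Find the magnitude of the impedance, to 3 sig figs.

ω = 2πf = 433500 rad/s
X_L = ωL = 2240 Ω
X_C = 1/(ωC) = 3250 Ω
Parallel: admittances add. Y = 1/R + 1/(jωL) + jωC
Y = (0.000310 − j0.000140) S
|Y| = 0.000340 S → |Z| = 1/|Y| = 2940 Ω, ∠Z = −∠Y = 24.3°

2940 Ω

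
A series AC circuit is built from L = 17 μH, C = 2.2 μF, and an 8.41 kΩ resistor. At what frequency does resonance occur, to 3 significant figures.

26.0 kHz

ω₀ = 1/√(LC) = 1/√(1.7e-05 × 2.2e-06) = 163500 rad/s
f₀ = ω₀/(2π) = 26.0 kHz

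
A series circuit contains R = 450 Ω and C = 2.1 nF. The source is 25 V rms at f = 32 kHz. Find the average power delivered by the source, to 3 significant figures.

ω = 2πf = 201100 rad/s
X_C = 1/(ωC) = 2370 Ω
Z = 450 − j2370 Ω
|Z| = √(450² + 2370²) = 2410 Ω
∠Z = arctan(-2370/450) = -79.2°
I = V/|Z| = 10.4 mA
P = VI cos φ = 25 × 0.0104 × cos(-79.2°) = 48.4 mW

48.4 mW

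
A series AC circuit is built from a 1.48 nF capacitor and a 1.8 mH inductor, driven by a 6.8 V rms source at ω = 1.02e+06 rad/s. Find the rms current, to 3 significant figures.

5.79 mA

X_L = ωL = 1840 Ω
X_C = 1/(ωC) = 662 Ω
Net reactance X = X_L − X_C = 1170 Ω
Z = j1170 Ω
|Z| = √(0² + 1170²) = 1170 Ω
I = V/|Z| = 6.8/1170 = 5.79 mA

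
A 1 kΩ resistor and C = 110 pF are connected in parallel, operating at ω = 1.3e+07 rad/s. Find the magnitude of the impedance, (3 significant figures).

X_C = 1/(ωC) = 699 Ω
Parallel: admittances add. Y = 1/R + jωC
Y = (0.00100 + j0.00143) S
|Y| = 0.00174 S → |Z| = 1/|Y| = 573 Ω, ∠Z = −∠Y = -55.0°

573 Ω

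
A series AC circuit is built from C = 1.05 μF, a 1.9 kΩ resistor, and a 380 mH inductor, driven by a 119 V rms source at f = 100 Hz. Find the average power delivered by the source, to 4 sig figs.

5.134 W

ω = 2πf = 628.3 rad/s
X_L = ωL = 238.8 Ω
X_C = 1/(ωC) = 1516 Ω
Net reactance X = X_L − X_C = -1277 Ω
Z = 1900 − j1277 Ω
|Z| = √(1900² + 1277²) = 2289 Ω
∠Z = arctan(-1277/1900) = -33.91°
I = V/|Z| = 51.98 mA
P = VI cos φ = 119 × 0.05198 × cos(-33.91°) = 5.134 W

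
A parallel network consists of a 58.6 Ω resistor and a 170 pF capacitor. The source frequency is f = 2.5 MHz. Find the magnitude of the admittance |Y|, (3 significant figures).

ω = 2πf = 1.571e+07 rad/s
X_C = 1/(ωC) = 374 Ω
Parallel: admittances add. Y = 1/R + jωC
Y = (0.0171 + j0.00267) S
|Y| = 0.0173 S → |Z| = 1/|Y| = 57.9 Ω, ∠Z = −∠Y = -8.89°

17.3 mS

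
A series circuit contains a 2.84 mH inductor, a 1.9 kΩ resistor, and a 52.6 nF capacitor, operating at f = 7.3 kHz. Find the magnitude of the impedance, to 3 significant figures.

1920 Ω

ω = 2πf = 45870 rad/s
X_L = ωL = 130 Ω
X_C = 1/(ωC) = 414 Ω
Net reactance X = X_L − X_C = -284 Ω
Z = 1900 − j284 Ω
|Z| = √(1900² + 284²) = 1920 Ω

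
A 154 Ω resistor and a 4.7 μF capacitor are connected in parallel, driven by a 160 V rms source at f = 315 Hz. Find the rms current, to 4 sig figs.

1.815 A

ω = 2πf = 1979 rad/s
X_C = 1/(ωC) = 107.5 Ω
Parallel: admittances add. Y = 1/R + jωC
Y = (0.006494 + j0.009302) S
|Y| = 0.01134 S → |Z| = 1/|Y| = 88.15 Ω, ∠Z = −∠Y = -55.08°
I = V/|Z| = 160/88.15 = 1.815 A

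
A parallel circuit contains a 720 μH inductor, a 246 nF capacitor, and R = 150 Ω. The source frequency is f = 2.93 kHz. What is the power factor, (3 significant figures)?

0.0936

ω = 2πf = 18410 rad/s
X_L = ωL = 13.3 Ω
X_C = 1/(ωC) = 221 Ω
Parallel: admittances add. Y = 1/R + 1/(jωL) + jωC
Y = (0.00667 − j0.0709) S
|Y| = 0.0712 S → |Z| = 1/|Y| = 14.0 Ω, ∠Z = −∠Y = 84.6°
cos φ = cos(84.6°) = 0.0936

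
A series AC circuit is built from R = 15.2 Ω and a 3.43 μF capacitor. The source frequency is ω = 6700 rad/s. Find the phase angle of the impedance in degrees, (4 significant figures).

X_C = 1/(ωC) = 43.51 Ω
Z = 15.20 − j43.51 Ω
|Z| = √(15.20² + 43.51²) = 46.09 Ω
∠Z = arctan(-43.51/15.20) = -70.75°

-70.75°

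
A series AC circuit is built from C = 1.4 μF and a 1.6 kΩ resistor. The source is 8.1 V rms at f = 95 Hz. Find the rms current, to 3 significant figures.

ω = 2πf = 596.9 rad/s
X_C = 1/(ωC) = 1200 Ω
Z = 1600 − j1200 Ω
|Z| = √(1600² + 1200²) = 2000 Ω
I = V/|Z| = 8.1/2000 = 4.05 mA

4.05 mA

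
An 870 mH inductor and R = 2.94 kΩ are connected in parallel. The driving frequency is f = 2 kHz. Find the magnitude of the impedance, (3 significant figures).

2840 Ω

ω = 2πf = 12570 rad/s
X_L = ωL = 10900 Ω
Parallel: admittances add. Y = 1/R + 1/(jωL)
Y = (0.000340 − j9.15e-05) S
|Y| = 0.000352 S → |Z| = 1/|Y| = 2840 Ω, ∠Z = −∠Y = 15.1°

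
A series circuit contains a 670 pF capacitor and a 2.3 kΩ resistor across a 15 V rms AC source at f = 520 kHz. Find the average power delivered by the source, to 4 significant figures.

ω = 2πf = 3.267e+06 rad/s
X_C = 1/(ωC) = 456.8 Ω
Z = 2300 − j456.8 Ω
|Z| = √(2300² + 456.8²) = 2345 Ω
∠Z = arctan(-456.8/2300) = -11.23°
I = V/|Z| = 6.397 mA
P = VI cos φ = 15 × 0.006397 × cos(-11.23°) = 94.11 mW

94.11 mW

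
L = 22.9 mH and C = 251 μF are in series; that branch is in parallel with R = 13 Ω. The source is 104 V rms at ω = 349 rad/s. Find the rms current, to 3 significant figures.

X_L = ωL = 7.99 Ω
X_C = 1/(ωC) = 11.4 Ω
Branch 1: Z₁ = R = 13.0 Ω
Branch 2 (series LC): Z₂ = j(X_L − X_C) = −j3.42 Ω
Parallel: Z = Z₁Z₂/(Z₁+Z₂), |Z| = 3.31 Ω, ∠Z = -75.2°
I = V/|Z| = 104/3.31 = 31.4 A

31.4 A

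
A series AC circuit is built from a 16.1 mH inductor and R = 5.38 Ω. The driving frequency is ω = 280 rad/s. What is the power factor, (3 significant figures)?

X_L = ωL = 4.51 Ω
Z = 5.38 + j4.51 Ω
|Z| = √(5.38² + 4.51²) = 7.02 Ω
∠Z = arctan(4.51/5.38) = 40.0°
cos φ = cos(40.0°) = 0.766

0.766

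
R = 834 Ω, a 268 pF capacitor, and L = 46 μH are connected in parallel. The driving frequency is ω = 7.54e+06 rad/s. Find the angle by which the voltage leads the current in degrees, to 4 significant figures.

X_L = ωL = 346.8 Ω
X_C = 1/(ωC) = 494.9 Ω
Parallel: admittances add. Y = 1/R + 1/(jωL) + jωC
Y = (0.001199 − j0.0008625) S
|Y| = 0.001477 S → |Z| = 1/|Y| = 677.0 Ω, ∠Z = −∠Y = 35.73°

35.73°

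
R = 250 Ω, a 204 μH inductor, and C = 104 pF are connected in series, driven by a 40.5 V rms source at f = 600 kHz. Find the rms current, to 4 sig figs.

22.51 mA

ω = 2πf = 3.77e+06 rad/s
X_L = ωL = 769.1 Ω
X_C = 1/(ωC) = 2551 Ω
Net reactance X = X_L − X_C = -1781 Ω
Z = 250.0 − j1781 Ω
|Z| = √(250.0² + 1781²) = 1799 Ω
I = V/|Z| = 40.5/1799 = 22.51 mA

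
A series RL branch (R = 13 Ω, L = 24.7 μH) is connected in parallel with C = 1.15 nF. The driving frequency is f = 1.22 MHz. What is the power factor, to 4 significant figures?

0.1009

ω = 2πf = 7.665e+06 rad/s
X_L = ωL = 189.3 Ω
X_C = 1/(ωC) = 113.4 Ω
Branch 1 (R+jX_L): Z₁ = 13.00 + j189.3 Ω, |Z₁| = 189.8 Ω
Branch 2 (−jX_C): Z₂ = −j113.4 Ω
Parallel: Z = Z₁Z₂/(Z₁+Z₂), |Z| = 279.6 Ω, ∠Z = -84.21°
cos φ = cos(-84.21°) = 0.1009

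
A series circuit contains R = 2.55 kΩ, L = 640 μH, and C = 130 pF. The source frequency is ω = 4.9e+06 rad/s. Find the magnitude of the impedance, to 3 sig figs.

X_L = ωL = 3140 Ω
X_C = 1/(ωC) = 1570 Ω
Net reactance X = X_L − X_C = 1570 Ω
Z = 2550 + j1570 Ω
|Z| = √(2550² + 1570²) = 2990 Ω

2990 Ω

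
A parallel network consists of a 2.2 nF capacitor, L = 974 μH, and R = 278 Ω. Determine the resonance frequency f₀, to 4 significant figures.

108.7 kHz

ω₀ = 1/√(LC) = 1/√(0.000974 × 2.2e-09) = 683100 rad/s
f₀ = ω₀/(2π) = 108.7 kHz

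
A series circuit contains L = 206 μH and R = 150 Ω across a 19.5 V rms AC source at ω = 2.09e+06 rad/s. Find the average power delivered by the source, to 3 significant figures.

274 mW

X_L = ωL = 431 Ω
Z = 150 + j431 Ω
|Z| = √(150² + 431²) = 456 Ω
∠Z = arctan(431/150) = 70.8°
I = V/|Z| = 42.8 mA
P = VI cos φ = 19.5 × 0.0428 × cos(70.8°) = 274 mW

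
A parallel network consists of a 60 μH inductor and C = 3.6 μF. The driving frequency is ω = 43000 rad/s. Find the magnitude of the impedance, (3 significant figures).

4.30 Ω

X_L = ωL = 2.58 Ω
X_C = 1/(ωC) = 6.46 Ω
Parallel: admittances add. Y = 1/(jωL) + jωC
Y = (0 − j0.233) S
|Y| = 0.233 S → |Z| = 1/|Y| = 4.30 Ω, ∠Z = −∠Y = 90.0°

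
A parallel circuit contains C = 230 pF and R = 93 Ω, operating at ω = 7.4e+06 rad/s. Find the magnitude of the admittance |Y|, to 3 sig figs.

10.9 mS

X_C = 1/(ωC) = 588 Ω
Parallel: admittances add. Y = 1/R + jωC
Y = (0.0108 + j0.00170) S
|Y| = 0.0109 S → |Z| = 1/|Y| = 91.9 Ω, ∠Z = −∠Y = -8.99°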